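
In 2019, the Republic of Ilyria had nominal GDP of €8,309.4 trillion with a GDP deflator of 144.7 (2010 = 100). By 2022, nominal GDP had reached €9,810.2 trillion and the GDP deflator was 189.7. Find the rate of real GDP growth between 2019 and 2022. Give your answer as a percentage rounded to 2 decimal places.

-9.94%

Deflate each year: 2019 → 8309.4/1.447 = 5742.50; 2022 → 9810.2/1.897 = 5171.43.
So real GDP changed by 5171.43/5742.50 − 1 = -0.0994, i.e. -9.94%.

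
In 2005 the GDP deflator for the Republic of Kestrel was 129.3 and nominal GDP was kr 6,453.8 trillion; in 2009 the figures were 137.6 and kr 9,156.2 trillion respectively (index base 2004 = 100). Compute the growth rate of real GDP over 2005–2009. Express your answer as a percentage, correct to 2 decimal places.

33.32%

Deflate each year: 2005 → 6453.8/1.293 = 4991.34; 2009 → 9156.2/1.376 = 6654.22.
So real GDP changed by 6654.22/4991.34 − 1 = 0.3332, i.e. 33.32%.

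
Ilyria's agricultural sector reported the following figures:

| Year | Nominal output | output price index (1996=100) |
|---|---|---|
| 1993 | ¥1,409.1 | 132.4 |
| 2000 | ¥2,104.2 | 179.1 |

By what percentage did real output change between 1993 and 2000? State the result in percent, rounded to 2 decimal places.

10.39%

Real output 1993 = 1409.1 / 1.324 = 1064.27.
Real output 2000 = 2104.2 / 1.791 = 1174.87.
Real growth = 1174.87 / 1064.27 − 1 = 0.1039.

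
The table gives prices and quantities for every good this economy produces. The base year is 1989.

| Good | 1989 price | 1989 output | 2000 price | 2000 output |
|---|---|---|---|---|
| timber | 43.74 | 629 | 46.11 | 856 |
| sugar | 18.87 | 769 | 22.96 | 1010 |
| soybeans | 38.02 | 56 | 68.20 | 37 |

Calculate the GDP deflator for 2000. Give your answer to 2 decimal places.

Nominal GDP 2000 = 46.11·856 + 22.96·1010 + 68.20·37 = 65183.16.
Real GDP 2000 (at 1989 prices) = 43.74·856 + 18.87·1010 + 38.02·37 = 57906.88.
Deflator = Nominal/Real × 100 = 65183.16/57906.88 × 100 = 112.565.

112.57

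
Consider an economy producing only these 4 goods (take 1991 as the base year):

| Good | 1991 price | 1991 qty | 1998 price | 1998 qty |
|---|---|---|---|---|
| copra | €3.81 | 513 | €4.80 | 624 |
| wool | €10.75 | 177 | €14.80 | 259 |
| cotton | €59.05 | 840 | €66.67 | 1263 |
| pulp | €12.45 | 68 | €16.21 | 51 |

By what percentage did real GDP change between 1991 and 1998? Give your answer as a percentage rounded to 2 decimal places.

48.01%

Real GDP 1991 = Nominal GDP 1991 = 3.81·513 + 10.75·177 + 59.05·840 + 12.45·68 = 54305.88.
Real GDP 1998 (at 1991 prices) = 3.81·624 + 10.75·259 + 59.05·1263 + 12.45·51 = 80376.79.
Real growth = 80376.79/54305.88 − 1 = 0.4801.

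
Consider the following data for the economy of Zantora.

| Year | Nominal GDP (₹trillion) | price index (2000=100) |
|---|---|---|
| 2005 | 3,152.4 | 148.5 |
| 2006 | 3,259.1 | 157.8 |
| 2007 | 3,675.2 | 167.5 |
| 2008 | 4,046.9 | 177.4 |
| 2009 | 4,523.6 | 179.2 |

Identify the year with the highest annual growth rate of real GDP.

2006: real = 3259.1/1.578 = 2065.34; growth vs 2005 (2122.83) = -2.71%.
2007: real = 3675.2/1.675 = 2194.15; growth vs 2006 (2065.34) = 6.24%.
2008: real = 4046.9/1.774 = 2281.23; growth vs 2007 (2194.15) = 3.97%.
2009: real = 4523.6/1.792 = 2524.33; growth vs 2008 (2281.23) = 10.66%.

2009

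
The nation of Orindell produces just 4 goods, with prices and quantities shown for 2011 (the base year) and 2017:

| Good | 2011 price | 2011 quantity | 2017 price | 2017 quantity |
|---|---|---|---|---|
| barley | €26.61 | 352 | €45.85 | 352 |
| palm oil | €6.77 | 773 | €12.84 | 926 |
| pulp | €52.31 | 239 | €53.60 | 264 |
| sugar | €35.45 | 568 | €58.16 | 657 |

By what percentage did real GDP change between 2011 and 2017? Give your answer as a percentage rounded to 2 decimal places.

11.64%

Real GDP 2011 = Nominal GDP 2011 = 26.61·352 + 6.77·773 + 52.31·239 + 35.45·568 = 47237.62.
Real GDP 2017 (at 2011 prices) = 26.61·352 + 6.77·926 + 52.31·264 + 35.45·657 = 52736.23.
Real growth = 52736.23/47237.62 − 1 = 0.1164.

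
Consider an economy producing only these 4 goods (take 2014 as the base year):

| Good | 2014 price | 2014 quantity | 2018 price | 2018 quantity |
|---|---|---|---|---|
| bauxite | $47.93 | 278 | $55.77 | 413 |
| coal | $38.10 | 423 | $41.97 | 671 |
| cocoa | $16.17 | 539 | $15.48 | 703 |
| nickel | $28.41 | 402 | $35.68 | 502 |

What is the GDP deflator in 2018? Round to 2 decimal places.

Nominal GDP 2018 = 55.77·413 + 41.97·671 + 15.48·703 + 35.68·502 = 79988.68.
Real GDP 2018 (at 2014 prices) = 47.93·413 + 38.10·671 + 16.17·703 + 28.41·502 = 70989.52.
Deflator = Nominal/Real × 100 = 79988.68/70989.52 × 100 = 112.677.

112.68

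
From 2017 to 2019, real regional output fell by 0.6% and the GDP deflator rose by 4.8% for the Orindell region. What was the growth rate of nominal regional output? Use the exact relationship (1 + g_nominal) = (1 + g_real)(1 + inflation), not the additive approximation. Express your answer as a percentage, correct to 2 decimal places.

(1 + g_nom) = (1 + g_real)(1 + π) = 0.9940 × 1.0480 = 1.04171.

4.17%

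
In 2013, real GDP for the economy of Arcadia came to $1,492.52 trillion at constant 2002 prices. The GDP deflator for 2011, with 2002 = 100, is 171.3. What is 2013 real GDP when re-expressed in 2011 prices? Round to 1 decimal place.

Real GDP in 2011 prices = Real GDP in 2002 prices × (P_2011/P_2002) = 1492.52 × 1.713 = 2556.69.

$2,556.7 trillion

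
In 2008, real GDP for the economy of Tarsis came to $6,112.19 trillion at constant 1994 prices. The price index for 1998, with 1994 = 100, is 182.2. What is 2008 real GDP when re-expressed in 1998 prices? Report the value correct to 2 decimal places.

$11,136.41 trillion

Real GDP in 1998 prices = Real GDP in 1994 prices × (P_1998/P_1994) = 6112.19 × 1.822 = 11136.41.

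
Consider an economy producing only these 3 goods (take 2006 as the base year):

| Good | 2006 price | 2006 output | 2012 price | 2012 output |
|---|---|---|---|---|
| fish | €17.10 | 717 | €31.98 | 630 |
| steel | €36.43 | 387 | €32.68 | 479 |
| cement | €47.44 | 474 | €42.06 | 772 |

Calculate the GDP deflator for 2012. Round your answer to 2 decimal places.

105.28

Nominal GDP 2012 = 31.98·630 + 32.68·479 + 42.06·772 = 68271.44.
Real GDP 2012 (at 2006 prices) = 17.10·630 + 36.43·479 + 47.44·772 = 64846.65.
Deflator = Nominal/Real × 100 = 68271.44/64846.65 × 100 = 105.281.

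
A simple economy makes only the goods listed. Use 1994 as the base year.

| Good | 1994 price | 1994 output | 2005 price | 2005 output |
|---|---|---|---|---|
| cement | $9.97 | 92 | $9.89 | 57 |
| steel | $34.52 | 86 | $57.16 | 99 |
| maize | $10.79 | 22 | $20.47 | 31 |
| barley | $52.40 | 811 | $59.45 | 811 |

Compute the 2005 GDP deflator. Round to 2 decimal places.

Nominal GDP 2005 = 9.89·57 + 57.16·99 + 20.47·31 + 59.45·811 = 55071.09.
Real GDP 2005 (at 1994 prices) = 9.97·57 + 34.52·99 + 10.79·31 + 52.40·811 = 46816.66.
Deflator = Nominal/Real × 100 = 55071.09/46816.66 × 100 = 117.631.

117.63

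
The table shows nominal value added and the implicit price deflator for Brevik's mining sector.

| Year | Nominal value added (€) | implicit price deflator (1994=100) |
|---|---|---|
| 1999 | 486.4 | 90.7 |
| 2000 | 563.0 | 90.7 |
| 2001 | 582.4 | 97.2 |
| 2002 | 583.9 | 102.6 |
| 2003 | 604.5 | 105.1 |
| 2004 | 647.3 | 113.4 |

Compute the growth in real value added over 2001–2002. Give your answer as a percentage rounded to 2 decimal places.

Real value added 2001 = 582.4/0.972 = 599.18.
Real value added 2002 = 583.9/1.026 = 569.10.
Change = 569.10/599.18 − 1 = -0.0502.

-5.02%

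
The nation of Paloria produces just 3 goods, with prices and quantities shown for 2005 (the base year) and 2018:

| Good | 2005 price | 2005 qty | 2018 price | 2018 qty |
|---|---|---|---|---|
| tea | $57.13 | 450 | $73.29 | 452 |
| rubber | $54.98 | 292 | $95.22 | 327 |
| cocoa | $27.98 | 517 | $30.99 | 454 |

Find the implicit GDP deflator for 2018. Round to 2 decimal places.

Nominal GDP 2018 = 73.29·452 + 95.22·327 + 30.99·454 = 78333.48.
Real GDP 2018 (at 2005 prices) = 57.13·452 + 54.98·327 + 27.98·454 = 56504.14.
Deflator = Nominal/Real × 100 = 78333.48/56504.14 × 100 = 138.633.

138.63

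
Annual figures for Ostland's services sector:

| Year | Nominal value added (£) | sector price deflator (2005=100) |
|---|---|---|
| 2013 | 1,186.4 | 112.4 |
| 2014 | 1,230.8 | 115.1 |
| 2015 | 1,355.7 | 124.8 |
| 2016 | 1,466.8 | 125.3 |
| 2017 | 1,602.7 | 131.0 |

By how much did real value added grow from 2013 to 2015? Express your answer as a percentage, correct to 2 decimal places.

Real value added 2013 = 1186.4/1.124 = 1055.52.
Real value added 2015 = 1355.7/1.248 = 1086.30.
Change = 1086.30/1055.52 − 1 = 0.0292.

2.92%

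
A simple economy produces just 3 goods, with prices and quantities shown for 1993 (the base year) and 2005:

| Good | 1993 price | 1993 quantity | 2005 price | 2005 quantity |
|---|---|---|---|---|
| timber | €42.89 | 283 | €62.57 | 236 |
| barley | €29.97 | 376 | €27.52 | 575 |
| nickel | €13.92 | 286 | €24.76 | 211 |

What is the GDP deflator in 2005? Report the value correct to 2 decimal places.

Nominal GDP 2005 = 62.57·236 + 27.52·575 + 24.76·211 = 35814.88.
Real GDP 2005 (at 1993 prices) = 42.89·236 + 29.97·575 + 13.92·211 = 30291.91.
Deflator = Nominal/Real × 100 = 35814.88/30291.91 × 100 = 118.232.

118.23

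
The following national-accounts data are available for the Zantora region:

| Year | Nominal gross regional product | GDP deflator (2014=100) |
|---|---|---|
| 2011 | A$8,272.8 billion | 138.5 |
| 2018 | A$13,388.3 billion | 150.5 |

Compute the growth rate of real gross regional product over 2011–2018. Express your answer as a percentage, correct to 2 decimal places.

48.93%

Deflate each year: 2011 → 8272.8/1.385 = 5973.14; 2018 → 13388.3/1.505 = 8895.88.
So real gross regional product changed by 8895.88/5973.14 − 1 = 0.4893, i.e. 48.93%.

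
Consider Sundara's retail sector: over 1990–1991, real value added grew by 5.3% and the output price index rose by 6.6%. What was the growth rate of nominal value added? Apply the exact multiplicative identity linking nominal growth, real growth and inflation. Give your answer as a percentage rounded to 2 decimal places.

(1 + g_nom) = (1 + g_real)(1 + π) = 1.0530 × 1.0660 = 1.12250.

12.25%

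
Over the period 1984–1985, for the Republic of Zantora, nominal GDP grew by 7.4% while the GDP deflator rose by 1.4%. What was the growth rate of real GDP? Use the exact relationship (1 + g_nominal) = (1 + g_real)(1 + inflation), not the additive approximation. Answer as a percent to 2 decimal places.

(1 + g_nom) = (1 + g_real)(1 + π), so g_real = 1.0740 / 1.0140 − 1 = 0.05917.

5.92%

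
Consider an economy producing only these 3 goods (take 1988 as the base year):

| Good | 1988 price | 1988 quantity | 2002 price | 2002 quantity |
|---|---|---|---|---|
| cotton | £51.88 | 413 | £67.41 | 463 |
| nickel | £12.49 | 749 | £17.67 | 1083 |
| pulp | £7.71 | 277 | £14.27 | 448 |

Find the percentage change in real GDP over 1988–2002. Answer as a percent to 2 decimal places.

24.56%

Real GDP 1988 = Nominal GDP 1988 = 51.88·413 + 12.49·749 + 7.71·277 = 32917.12.
Real GDP 2002 (at 1988 prices) = 51.88·463 + 12.49·1083 + 7.71·448 = 41001.19.
Real growth = 41001.19/32917.12 − 1 = 0.2456.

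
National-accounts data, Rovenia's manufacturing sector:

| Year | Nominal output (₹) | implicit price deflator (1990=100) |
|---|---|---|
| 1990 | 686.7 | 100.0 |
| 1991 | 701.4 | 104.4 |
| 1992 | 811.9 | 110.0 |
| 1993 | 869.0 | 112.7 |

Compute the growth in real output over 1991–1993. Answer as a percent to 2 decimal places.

Real output 1991 = 701.4/1.044 = 671.84.
Real output 1993 = 869.0/1.127 = 771.07.
Change = 771.07/671.84 − 1 = 0.1477.

14.77%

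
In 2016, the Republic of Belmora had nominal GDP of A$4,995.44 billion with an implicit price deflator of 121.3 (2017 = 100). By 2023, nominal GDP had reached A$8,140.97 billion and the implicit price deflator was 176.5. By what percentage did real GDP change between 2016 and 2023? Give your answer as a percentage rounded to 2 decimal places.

Deflate each year: 2016 → 4995.44/1.213 = 4118.25; 2023 → 8140.97/1.765 = 4612.45.
So real GDP changed by 4612.45/4118.25 − 1 = 0.1200, i.e. 12.00%.

12.00%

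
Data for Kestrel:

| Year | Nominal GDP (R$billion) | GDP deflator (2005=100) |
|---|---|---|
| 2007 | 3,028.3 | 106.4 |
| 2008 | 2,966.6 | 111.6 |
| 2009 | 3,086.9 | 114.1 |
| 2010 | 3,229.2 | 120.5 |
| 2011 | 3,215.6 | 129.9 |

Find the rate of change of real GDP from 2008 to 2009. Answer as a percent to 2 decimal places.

Real GDP 2008 = 2966.6/1.116 = 2658.24.
Real GDP 2009 = 3086.9/1.141 = 2705.43.
Change = 2705.43/2658.24 − 1 = 0.0178.

1.78%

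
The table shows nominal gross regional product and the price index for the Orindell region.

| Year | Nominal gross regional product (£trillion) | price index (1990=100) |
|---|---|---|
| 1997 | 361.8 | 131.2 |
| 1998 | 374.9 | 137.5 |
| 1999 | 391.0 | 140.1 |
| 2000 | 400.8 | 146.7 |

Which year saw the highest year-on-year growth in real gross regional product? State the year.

1999

1998: real = 374.9/1.375 = 272.65; growth vs 1997 (275.76) = -1.13%.
1999: real = 391.0/1.401 = 279.09; growth vs 1998 (272.65) = 2.36%.
2000: real = 400.8/1.467 = 273.21; growth vs 1999 (279.09) = -2.11%.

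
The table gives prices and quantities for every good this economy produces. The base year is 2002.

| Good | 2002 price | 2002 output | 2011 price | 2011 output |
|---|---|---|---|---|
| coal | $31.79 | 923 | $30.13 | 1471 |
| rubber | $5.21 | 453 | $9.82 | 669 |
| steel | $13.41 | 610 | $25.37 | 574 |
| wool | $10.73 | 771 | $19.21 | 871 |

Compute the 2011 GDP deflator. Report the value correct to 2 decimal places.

122.13

Nominal GDP 2011 = 30.13·1471 + 9.82·669 + 25.37·574 + 19.21·871 = 82185.10.
Real GDP 2011 (at 2002 prices) = 31.79·1471 + 5.21·669 + 13.41·574 + 10.73·871 = 67291.75.
Deflator = Nominal/Real × 100 = 82185.10/67291.75 × 100 = 122.133.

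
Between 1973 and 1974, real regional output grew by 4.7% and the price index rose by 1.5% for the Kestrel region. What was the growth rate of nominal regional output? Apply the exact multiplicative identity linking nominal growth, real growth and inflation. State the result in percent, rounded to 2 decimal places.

6.27%

(1 + g_nom) = (1 + g_real)(1 + π) = 1.0470 × 1.0150 = 1.06271.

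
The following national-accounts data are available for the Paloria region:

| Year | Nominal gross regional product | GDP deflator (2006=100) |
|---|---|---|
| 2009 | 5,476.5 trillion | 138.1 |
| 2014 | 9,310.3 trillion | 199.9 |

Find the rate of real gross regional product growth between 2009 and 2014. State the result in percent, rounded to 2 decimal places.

17.45%

Real gross regional product 2009 = 5476.5 / 1.381 = 3965.60.
Real gross regional product 2014 = 9310.3 / 1.999 = 4657.48.
Real growth = 4657.48 / 3965.60 − 1 = 0.1745.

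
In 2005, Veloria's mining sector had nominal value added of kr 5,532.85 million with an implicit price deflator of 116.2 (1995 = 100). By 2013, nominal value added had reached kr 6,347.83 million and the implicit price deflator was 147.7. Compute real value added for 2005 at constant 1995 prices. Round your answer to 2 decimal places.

Real value added = Nominal / (implicit price deflator/100) = 5532.85 / 1.162 = 4761.49.

kr 4,761.49 million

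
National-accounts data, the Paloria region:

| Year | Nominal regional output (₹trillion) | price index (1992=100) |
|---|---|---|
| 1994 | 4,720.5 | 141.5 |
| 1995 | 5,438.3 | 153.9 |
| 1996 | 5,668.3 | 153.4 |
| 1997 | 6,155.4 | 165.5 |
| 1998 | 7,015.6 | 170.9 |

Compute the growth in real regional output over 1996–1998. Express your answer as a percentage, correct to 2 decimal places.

Real regional output 1996 = 5668.3/1.534 = 3695.11.
Real regional output 1998 = 7015.6/1.709 = 4105.09.
Change = 4105.09/3695.11 − 1 = 0.1110.

11.10%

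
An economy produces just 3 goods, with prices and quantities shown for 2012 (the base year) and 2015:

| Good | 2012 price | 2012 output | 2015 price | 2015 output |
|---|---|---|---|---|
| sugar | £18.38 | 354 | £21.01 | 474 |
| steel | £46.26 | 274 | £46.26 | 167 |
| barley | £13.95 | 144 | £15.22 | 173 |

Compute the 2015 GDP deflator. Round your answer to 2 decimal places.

Nominal GDP 2015 = 21.01·474 + 46.26·167 + 15.22·173 = 20317.22.
Real GDP 2015 (at 2012 prices) = 18.38·474 + 46.26·167 + 13.95·173 = 18850.89.
Deflator = Nominal/Real × 100 = 20317.22/18850.89 × 100 = 107.779.

107.78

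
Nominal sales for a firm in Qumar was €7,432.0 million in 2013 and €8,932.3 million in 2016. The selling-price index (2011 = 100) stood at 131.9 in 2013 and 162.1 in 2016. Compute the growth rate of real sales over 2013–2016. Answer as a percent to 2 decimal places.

-2.20%

Real sales 2013 = 7432.0 / 1.319 = 5634.57.
Real sales 2016 = 8932.3 / 1.621 = 5510.36.
Real growth = 5510.36 / 5634.57 − 1 = -0.0220.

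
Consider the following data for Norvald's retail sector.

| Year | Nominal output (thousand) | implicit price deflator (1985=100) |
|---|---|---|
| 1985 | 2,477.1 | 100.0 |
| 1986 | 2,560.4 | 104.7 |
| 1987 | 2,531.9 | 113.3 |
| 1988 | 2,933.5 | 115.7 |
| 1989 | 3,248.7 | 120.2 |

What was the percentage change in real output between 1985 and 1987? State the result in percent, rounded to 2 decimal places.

-9.79%

Real output 1985 = 2477.1/1.000 = 2477.10.
Real output 1987 = 2531.9/1.133 = 2234.69.
Change = 2234.69/2477.10 − 1 = -0.0979.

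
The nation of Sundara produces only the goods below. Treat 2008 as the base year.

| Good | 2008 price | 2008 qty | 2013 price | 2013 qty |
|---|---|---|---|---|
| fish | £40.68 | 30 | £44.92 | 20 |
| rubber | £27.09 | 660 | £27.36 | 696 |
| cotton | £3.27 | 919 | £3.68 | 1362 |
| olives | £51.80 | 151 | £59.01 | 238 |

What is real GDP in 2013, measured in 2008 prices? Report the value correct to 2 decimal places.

Real GDP 2013 = Σ (p_2008 × q_2013) = 40.68·20 + 27.09·696 + 3.27·1362 + 51.80·238 = 36450.38.

£36450.38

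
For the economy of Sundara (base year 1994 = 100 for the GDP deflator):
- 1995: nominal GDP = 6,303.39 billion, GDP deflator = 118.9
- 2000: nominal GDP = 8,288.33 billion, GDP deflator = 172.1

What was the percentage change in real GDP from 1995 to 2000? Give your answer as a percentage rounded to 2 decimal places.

-9.16%

Real GDP 1995 = 6303.39 / 1.189 = 5301.42.
Real GDP 2000 = 8288.33 / 1.721 = 4816.00.
Real growth = 4816.00 / 5301.42 − 1 = -0.0916.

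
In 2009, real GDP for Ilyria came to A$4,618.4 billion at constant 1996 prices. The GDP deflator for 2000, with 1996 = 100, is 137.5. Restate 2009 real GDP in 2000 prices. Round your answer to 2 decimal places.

A$6,350.30 billion

Real GDP in 2000 prices = Real GDP in 1996 prices × (P_2000/P_1996) = 4618.4 × 1.375 = 6350.30.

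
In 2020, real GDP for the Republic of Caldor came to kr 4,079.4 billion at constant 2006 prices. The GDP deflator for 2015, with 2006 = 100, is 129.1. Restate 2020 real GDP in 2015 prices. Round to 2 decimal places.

kr 5,266.51 billion

Real GDP in 2015 prices = Real GDP in 2006 prices × (P_2015/P_2006) = 4079.4 × 1.291 = 5266.51.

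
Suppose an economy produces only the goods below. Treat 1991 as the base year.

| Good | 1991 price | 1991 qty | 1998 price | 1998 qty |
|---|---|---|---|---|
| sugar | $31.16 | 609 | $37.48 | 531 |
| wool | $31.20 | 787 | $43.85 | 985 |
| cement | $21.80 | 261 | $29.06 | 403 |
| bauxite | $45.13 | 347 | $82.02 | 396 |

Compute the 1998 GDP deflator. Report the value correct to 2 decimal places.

Nominal GDP 1998 = 37.48·531 + 43.85·985 + 29.06·403 + 82.02·396 = 107285.23.
Real GDP 1998 (at 1991 prices) = 31.16·531 + 31.20·985 + 21.80·403 + 45.13·396 = 73934.84.
Deflator = Nominal/Real × 100 = 107285.23/73934.84 × 100 = 145.108.

145.11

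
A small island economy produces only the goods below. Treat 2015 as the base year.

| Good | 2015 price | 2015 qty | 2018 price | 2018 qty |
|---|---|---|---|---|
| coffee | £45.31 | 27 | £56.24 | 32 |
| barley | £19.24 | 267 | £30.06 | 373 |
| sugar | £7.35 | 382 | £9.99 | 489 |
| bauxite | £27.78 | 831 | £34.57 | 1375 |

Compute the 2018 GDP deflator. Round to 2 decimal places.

Nominal GDP 2018 = 56.24·32 + 30.06·373 + 9.99·489 + 34.57·1375 = 65430.92.
Real GDP 2018 (at 2015 prices) = 45.31·32 + 19.24·373 + 7.35·489 + 27.78·1375 = 50418.09.
Deflator = Nominal/Real × 100 = 65430.92/50418.09 × 100 = 129.777.

129.78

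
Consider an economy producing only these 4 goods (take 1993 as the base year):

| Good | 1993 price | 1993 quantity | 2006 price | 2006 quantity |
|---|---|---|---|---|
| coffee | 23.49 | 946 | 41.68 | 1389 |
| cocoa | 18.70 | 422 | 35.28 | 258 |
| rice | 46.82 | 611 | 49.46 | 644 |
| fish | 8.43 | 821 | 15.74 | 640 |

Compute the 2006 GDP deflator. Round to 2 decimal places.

Nominal GDP 2006 = 41.68·1389 + 35.28·258 + 49.46·644 + 15.74·640 = 108921.60.
Real GDP 2006 (at 1993 prices) = 23.49·1389 + 18.70·258 + 46.82·644 + 8.43·640 = 72999.49.
Deflator = Nominal/Real × 100 = 108921.60/72999.49 × 100 = 149.209.

149.21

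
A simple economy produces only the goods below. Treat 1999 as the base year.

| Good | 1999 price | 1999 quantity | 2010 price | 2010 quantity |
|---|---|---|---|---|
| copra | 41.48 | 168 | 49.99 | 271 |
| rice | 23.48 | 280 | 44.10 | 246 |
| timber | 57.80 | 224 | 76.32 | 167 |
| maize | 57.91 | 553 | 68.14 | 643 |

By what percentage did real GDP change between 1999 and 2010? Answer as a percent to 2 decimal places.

9.21%

Real GDP 1999 = Nominal GDP 1999 = 41.48·168 + 23.48·280 + 57.80·224 + 57.91·553 = 58514.47.
Real GDP 2010 (at 1999 prices) = 41.48·271 + 23.48·246 + 57.80·167 + 57.91·643 = 63905.89.
Real growth = 63905.89/58514.47 − 1 = 0.0921.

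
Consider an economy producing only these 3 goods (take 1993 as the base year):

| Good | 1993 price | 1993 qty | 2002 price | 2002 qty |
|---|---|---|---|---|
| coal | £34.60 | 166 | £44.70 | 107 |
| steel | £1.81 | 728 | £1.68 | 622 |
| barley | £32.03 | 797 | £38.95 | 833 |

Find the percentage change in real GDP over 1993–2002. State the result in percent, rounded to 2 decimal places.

Real GDP 1993 = Nominal GDP 1993 = 34.60·166 + 1.81·728 + 32.03·797 = 32589.19.
Real GDP 2002 (at 1993 prices) = 34.60·107 + 1.81·622 + 32.03·833 = 31509.01.
Real growth = 31509.01/32589.19 − 1 = -0.0331.

-3.31%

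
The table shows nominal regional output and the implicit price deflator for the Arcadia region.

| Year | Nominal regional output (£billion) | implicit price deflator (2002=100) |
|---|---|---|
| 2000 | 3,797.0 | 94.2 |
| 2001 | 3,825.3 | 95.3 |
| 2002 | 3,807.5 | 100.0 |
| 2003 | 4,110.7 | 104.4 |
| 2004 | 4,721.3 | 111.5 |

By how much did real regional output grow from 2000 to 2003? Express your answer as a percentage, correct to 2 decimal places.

Real regional output 2000 = 3797.0/0.942 = 4030.79.
Real regional output 2003 = 4110.7/1.044 = 3937.45.
Change = 3937.45/4030.79 − 1 = -0.0232.

-2.32%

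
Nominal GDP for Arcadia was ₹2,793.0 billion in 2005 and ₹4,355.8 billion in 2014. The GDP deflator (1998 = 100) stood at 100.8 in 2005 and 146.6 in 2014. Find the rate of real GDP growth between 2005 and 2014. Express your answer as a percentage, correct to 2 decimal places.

7.23%

Deflate each year: 2005 → 2793.0/1.008 = 2770.83; 2014 → 4355.8/1.466 = 2971.21.
So real GDP changed by 2971.21/2770.83 − 1 = 0.0723, i.e. 7.23%.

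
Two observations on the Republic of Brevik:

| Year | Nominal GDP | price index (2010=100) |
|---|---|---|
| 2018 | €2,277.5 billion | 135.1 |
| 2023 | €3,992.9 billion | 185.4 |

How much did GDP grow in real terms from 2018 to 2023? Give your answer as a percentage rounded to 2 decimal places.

27.75%

Real GDP 2018 = 2277.5 / 1.351 = 1685.79.
Real GDP 2023 = 3992.9 / 1.854 = 2153.67.
Real growth = 2153.67 / 1685.79 − 1 = 0.2775.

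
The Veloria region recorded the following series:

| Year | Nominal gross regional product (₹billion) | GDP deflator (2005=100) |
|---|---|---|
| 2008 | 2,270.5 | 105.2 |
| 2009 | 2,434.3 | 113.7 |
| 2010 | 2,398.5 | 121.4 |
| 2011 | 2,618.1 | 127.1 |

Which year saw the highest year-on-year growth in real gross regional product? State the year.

2009: real = 2434.3/1.137 = 2140.99; growth vs 2008 (2158.27) = -0.80%.
2010: real = 2398.5/1.214 = 1975.70; growth vs 2009 (2140.99) = -7.72%.
2011: real = 2618.1/1.271 = 2059.87; growth vs 2010 (1975.70) = 4.26%.

2011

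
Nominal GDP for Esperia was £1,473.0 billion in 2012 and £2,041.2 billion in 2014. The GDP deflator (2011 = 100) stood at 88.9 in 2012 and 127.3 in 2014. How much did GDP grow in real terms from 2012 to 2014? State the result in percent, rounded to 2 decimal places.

Deflate each year: 2012 → 1473.0/0.889 = 1656.92; 2014 → 2041.2/1.273 = 1603.46.
So real GDP changed by 1603.46/1656.92 − 1 = -0.0323, i.e. -3.23%.

-3.23%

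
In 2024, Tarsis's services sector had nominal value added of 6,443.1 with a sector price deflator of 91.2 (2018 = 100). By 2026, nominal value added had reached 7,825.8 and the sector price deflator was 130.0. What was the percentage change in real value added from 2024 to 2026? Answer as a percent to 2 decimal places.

-14.79%

Real value added 2024 = 6443.1 / 0.912 = 7064.80.
Real value added 2026 = 7825.8 / 1.300 = 6019.85.
Real growth = 6019.85 / 7064.80 − 1 = -0.1479.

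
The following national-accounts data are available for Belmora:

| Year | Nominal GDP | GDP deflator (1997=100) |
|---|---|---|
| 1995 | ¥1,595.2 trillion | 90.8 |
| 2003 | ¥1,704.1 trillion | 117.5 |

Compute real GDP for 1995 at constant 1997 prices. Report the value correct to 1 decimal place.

Real GDP = Nominal / (GDP deflator/100) = 1595.2 / 0.908 = 1756.83.

¥1,756.8 trillion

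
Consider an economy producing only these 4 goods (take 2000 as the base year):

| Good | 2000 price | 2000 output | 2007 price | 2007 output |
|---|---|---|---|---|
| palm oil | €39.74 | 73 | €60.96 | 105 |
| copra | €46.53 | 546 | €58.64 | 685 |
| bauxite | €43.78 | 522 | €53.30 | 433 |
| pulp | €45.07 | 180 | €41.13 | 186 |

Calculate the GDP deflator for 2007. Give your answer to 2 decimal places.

121.95

Nominal GDP 2007 = 60.96·105 + 58.64·685 + 53.30·433 + 41.13·186 = 77298.28.
Real GDP 2007 (at 2000 prices) = 39.74·105 + 46.53·685 + 43.78·433 + 45.07·186 = 63385.51.
Deflator = Nominal/Real × 100 = 77298.28/63385.51 × 100 = 121.949.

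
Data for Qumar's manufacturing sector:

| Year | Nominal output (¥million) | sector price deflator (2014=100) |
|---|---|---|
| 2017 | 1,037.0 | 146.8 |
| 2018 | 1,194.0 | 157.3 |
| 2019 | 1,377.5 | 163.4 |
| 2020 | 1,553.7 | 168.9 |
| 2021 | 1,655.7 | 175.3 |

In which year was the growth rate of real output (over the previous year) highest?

2019

2018: real = 1194.0/1.573 = 759.06; growth vs 2017 (706.40) = 7.45%.
2019: real = 1377.5/1.634 = 843.02; growth vs 2018 (759.06) = 11.06%.
2020: real = 1553.7/1.689 = 919.89; growth vs 2019 (843.02) = 9.12%.
2021: real = 1655.7/1.753 = 944.50; growth vs 2020 (919.89) = 2.68%.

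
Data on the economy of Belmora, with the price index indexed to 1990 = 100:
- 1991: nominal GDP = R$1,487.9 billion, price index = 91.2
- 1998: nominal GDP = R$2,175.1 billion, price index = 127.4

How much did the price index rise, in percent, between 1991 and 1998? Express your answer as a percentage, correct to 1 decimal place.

Price-level change = 127.4 / 91.2 − 1 = 0.3969.

39.7%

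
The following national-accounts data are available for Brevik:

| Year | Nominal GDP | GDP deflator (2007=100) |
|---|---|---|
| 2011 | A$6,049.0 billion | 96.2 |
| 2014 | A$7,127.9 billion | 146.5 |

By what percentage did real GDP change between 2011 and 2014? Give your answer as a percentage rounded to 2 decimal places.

Deflate each year: 2011 → 6049.0/0.962 = 6287.94; 2014 → 7127.9/1.465 = 4865.46.
So real GDP changed by 4865.46/6287.94 − 1 = -0.2262, i.e. -22.62%.

-22.62%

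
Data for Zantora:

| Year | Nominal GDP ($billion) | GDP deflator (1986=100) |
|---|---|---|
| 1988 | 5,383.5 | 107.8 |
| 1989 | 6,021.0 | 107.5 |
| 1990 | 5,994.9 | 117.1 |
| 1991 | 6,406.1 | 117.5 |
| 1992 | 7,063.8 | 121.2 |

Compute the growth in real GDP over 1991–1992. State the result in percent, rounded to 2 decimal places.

Real GDP 1991 = 6406.1/1.175 = 5452.00.
Real GDP 1992 = 7063.8/1.212 = 5828.22.
Change = 5828.22/5452.00 − 1 = 0.0690.

6.90%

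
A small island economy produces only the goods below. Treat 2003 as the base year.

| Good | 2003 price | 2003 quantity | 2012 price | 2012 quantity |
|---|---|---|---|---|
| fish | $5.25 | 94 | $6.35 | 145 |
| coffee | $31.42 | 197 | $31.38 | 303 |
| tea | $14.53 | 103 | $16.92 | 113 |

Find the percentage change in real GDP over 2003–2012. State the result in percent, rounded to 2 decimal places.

45.77%

Real GDP 2003 = Nominal GDP 2003 = 5.25·94 + 31.42·197 + 14.53·103 = 8179.83.
Real GDP 2012 (at 2003 prices) = 5.25·145 + 31.42·303 + 14.53·113 = 11923.40.
Real growth = 11923.40/8179.83 − 1 = 0.4577.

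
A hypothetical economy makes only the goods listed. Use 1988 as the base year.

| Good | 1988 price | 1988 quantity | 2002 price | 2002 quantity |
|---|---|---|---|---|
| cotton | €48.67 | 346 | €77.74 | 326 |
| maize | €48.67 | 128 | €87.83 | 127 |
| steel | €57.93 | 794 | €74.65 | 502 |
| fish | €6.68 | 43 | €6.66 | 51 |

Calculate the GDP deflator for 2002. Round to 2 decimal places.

Nominal GDP 2002 = 77.74·326 + 87.83·127 + 74.65·502 + 6.66·51 = 74311.61.
Real GDP 2002 (at 1988 prices) = 48.67·326 + 48.67·127 + 57.93·502 + 6.68·51 = 51469.05.
Deflator = Nominal/Real × 100 = 74311.61/51469.05 × 100 = 144.381.

144.38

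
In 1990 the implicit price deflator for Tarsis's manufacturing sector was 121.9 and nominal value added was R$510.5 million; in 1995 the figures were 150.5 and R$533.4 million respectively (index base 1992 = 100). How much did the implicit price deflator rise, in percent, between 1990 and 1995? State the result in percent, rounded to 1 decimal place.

23.5%

Price-level change = 150.5 / 121.9 − 1 = 0.2346.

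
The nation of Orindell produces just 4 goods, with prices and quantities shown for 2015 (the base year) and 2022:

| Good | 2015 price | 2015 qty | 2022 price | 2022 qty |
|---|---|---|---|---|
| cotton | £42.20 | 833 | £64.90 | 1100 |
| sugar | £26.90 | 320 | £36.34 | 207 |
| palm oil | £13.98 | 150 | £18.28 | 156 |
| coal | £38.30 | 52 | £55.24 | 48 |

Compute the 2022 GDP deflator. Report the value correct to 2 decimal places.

150.72

Nominal GDP 2022 = 64.90·1100 + 36.34·207 + 18.28·156 + 55.24·48 = 84415.58.
Real GDP 2022 (at 2015 prices) = 42.20·1100 + 26.90·207 + 13.98·156 + 38.30·48 = 56007.58.
Deflator = Nominal/Real × 100 = 84415.58/56007.58 × 100 = 150.722.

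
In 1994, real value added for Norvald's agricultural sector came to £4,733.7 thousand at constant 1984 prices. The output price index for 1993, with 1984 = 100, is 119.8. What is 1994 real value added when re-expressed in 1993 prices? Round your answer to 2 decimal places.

Real value added in 1993 prices = Real value added in 1984 prices × (P_1993/P_1984) = 4733.7 × 1.198 = 5670.97.

£5,670.97 thousand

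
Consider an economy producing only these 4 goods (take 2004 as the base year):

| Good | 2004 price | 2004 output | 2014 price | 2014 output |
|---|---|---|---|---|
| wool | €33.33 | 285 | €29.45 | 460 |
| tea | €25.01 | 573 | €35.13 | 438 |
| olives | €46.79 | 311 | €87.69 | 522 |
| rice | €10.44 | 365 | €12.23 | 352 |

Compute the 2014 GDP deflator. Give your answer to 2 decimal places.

Nominal GDP 2014 = 29.45·460 + 35.13·438 + 87.69·522 + 12.23·352 = 79013.08.
Real GDP 2014 (at 2004 prices) = 33.33·460 + 25.01·438 + 46.79·522 + 10.44·352 = 54385.44.
Deflator = Nominal/Real × 100 = 79013.08/54385.44 × 100 = 145.284.

145.28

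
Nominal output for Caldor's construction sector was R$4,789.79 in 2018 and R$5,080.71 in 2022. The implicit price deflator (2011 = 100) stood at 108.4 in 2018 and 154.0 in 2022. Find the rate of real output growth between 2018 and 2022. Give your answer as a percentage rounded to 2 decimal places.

-25.34%

Real output 2018 = 4789.79 / 1.084 = 4418.63.
Real output 2022 = 5080.71 / 1.540 = 3299.16.
Real growth = 3299.16 / 4418.63 − 1 = -0.2534.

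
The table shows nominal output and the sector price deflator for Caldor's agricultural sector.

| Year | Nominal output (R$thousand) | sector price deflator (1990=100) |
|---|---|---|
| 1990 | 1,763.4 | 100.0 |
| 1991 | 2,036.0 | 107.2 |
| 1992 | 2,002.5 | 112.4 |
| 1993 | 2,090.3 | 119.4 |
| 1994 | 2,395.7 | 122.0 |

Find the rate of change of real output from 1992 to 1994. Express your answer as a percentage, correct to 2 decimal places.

Real output 1992 = 2002.5/1.124 = 1781.58.
Real output 1994 = 2395.7/1.220 = 1963.69.
Change = 1963.69/1781.58 − 1 = 0.1022.

10.22%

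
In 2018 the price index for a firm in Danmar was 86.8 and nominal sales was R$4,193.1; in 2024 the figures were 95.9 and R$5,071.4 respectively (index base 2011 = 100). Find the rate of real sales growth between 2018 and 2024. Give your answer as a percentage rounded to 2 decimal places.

9.47%

Real sales 2018 = 4193.1 / 0.868 = 4830.76.
Real sales 2024 = 5071.4 / 0.959 = 5288.22.
Real growth = 5288.22 / 4830.76 − 1 = 0.0947.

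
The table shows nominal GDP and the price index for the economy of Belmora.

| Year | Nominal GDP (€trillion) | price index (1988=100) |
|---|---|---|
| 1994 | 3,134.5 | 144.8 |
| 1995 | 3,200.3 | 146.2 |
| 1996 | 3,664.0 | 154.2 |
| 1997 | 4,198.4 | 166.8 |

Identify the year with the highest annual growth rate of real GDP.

1996

1995: real = 3200.3/1.462 = 2188.99; growth vs 1994 (2164.71) = 1.12%.
1996: real = 3664.0/1.542 = 2376.13; growth vs 1995 (2188.99) = 8.55%.
1997: real = 4198.4/1.668 = 2517.03; growth vs 1996 (2376.13) = 5.93%.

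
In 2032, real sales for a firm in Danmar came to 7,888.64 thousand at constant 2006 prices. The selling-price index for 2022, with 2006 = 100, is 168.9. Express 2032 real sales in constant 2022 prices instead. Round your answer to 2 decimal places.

Real sales in 2022 prices = Real sales in 2006 prices × (P_2022/P_2006) = 7888.64 × 1.689 = 13323.91.

13,323.91 thousand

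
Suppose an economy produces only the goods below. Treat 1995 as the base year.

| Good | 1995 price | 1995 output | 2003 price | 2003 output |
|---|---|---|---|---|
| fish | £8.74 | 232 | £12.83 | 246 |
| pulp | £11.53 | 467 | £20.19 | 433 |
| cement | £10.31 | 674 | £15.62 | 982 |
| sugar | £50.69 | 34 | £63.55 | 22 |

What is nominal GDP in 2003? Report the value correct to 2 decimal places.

£28635.39

Nominal GDP 2003 = Σ (p_2003 × q_2003) = 12.83·246 + 20.19·433 + 15.62·982 + 63.55·22 = 28635.39.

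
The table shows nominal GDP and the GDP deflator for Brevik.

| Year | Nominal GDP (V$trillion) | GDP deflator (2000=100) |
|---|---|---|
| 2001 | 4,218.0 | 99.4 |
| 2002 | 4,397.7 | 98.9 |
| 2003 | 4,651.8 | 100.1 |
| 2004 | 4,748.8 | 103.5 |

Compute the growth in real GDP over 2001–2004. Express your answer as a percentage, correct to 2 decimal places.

Real GDP 2001 = 4218.0/0.994 = 4243.46.
Real GDP 2004 = 4748.8/1.035 = 4588.21.
Change = 4588.21/4243.46 − 1 = 0.0812.

8.12%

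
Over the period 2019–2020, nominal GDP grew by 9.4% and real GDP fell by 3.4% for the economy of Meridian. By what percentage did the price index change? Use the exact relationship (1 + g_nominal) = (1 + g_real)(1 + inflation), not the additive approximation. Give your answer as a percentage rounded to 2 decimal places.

(1 + g_nom) = (1 + g_real)(1 + π), so π = 1.0940 / 0.9660 − 1 = 0.13251.

13.25%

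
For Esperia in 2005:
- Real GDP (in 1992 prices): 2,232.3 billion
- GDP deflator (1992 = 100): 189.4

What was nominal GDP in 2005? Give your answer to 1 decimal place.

4,228.0 billion

Nominal GDP = Real × (GDP deflator/100) = 2232.3 × 1.894 = 4227.98.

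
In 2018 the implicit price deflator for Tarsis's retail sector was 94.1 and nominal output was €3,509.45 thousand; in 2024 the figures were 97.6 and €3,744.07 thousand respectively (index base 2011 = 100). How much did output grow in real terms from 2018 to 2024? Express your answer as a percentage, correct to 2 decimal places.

Real output 2018 = 3509.45 / 0.941 = 3729.49.
Real output 2024 = 3744.07 / 0.976 = 3836.14.
Real growth = 3836.14 / 3729.49 − 1 = 0.0286.

2.86%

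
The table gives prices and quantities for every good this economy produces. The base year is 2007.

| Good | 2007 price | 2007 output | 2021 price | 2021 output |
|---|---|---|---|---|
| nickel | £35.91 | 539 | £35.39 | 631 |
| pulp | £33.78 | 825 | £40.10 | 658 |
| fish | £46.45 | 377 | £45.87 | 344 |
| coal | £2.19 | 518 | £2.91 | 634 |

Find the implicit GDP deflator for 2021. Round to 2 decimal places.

Nominal GDP 2021 = 35.39·631 + 40.10·658 + 45.87·344 + 2.91·634 = 66341.11.
Real GDP 2021 (at 2007 prices) = 35.91·631 + 33.78·658 + 46.45·344 + 2.19·634 = 62253.71.
Deflator = Nominal/Real × 100 = 66341.11/62253.71 × 100 = 106.566.

106.57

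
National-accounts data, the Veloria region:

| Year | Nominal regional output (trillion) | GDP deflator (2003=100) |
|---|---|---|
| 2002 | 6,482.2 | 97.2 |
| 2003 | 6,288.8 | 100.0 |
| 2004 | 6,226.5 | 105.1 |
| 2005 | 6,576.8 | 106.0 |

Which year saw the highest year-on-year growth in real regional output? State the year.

2003: real = 6288.8/1.000 = 6288.80; growth vs 2002 (6668.93) = -5.70%.
2004: real = 6226.5/1.051 = 5924.36; growth vs 2003 (6288.80) = -5.80%.
2005: real = 6576.8/1.060 = 6204.53; growth vs 2004 (5924.36) = 4.73%.

2005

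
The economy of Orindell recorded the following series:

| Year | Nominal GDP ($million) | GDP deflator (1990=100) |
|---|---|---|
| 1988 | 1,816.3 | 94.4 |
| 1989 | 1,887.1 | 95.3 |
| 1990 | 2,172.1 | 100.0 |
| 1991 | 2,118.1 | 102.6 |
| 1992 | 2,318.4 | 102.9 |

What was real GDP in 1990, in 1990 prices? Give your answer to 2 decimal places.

Real GDP 1990 = 2172.1 / 1.000 = 2172.10.

$2,172.10 million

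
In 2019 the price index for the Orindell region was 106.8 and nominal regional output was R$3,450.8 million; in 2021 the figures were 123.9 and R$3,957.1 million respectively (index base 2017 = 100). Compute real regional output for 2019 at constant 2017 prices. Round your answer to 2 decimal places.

R$3,231.09 million

Real regional output = Nominal / (price index/100) = 3450.8 / 1.068 = 3231.09.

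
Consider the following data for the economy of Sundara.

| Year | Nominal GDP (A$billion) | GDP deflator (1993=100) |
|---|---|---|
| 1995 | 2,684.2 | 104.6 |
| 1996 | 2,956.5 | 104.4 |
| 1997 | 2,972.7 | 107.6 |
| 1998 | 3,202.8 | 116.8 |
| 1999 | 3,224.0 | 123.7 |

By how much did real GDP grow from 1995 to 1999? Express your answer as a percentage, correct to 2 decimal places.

Real GDP 1995 = 2684.2/1.046 = 2566.16.
Real GDP 1999 = 3224.0/1.237 = 2606.31.
Change = 2606.31/2566.16 − 1 = 0.0156.

1.56%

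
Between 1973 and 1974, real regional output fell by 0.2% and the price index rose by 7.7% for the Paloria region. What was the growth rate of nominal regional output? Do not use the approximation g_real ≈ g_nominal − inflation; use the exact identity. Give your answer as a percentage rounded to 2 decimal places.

7.48%

(1 + g_nom) = (1 + g_real)(1 + π) = 0.9980 × 1.0770 = 1.07485.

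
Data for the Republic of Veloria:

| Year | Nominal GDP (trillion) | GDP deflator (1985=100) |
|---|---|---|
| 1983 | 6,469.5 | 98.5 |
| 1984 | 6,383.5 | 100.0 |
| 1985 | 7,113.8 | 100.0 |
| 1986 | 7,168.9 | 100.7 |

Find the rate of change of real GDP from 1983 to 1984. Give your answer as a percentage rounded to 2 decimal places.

Real GDP 1983 = 6469.5/0.985 = 6568.02.
Real GDP 1984 = 6383.5/1.000 = 6383.50.
Change = 6383.50/6568.02 − 1 = -0.0281.

-2.81%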